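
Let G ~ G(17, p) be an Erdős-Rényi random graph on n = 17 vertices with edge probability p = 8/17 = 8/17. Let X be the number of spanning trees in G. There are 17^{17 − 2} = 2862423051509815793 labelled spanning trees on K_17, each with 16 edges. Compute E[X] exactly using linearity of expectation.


K_17 has 17^{17 − 2} = 2862423051509815793 labelled spanning trees.
For each such spanning tree H, let X_H = 1 if all 16 edges of H are present in G. Then P[X_H = 1] = p^{16} = (8/17)^{16} = 281474976710656/48661191875666868481.
By linearity of expectation: E[X] = Σ_H E[X_H] = 2862423051509815793 · p^{16} = 2862423051509815793 · 281474976710656/48661191875666868481 = 281474976710656/17.
Numerically: E[X] ≈ 1.65574e+13.

E[X] = 2862423051509815793 · (8/17)^{16} = 281474976710656/17 ≈ 1.65574e+13.


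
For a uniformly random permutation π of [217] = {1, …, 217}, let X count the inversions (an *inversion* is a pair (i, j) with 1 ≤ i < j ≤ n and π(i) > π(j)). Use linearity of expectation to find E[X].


Write X = Σ X_I over the C(217, 2) = 23436 pairs i < j, with X_I the indicator of one inversion.
There are 23436 indicators.
For each fixed pair i < j, the values π(i) and π(j) are two distinct elements of {1, …, 217} in uniformly random order; by symmetry P[π(i) > π(j)] = 1/2.
By linearity: E[X] = 23436 · (1/2) = C(217, 2) · (1/2) = 23436/2 = 11718 ≈ 11718.0000.

E[X] = 11718 = 11718.0000.


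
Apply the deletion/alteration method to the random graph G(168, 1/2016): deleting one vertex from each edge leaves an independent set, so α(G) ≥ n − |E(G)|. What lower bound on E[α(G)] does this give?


E[|E(G)|] = C(168, 2)·p = 14028 · (1/2016) = 167/24.
E[α(G)] ≥ n − E[|E(G)|] = 168 − 167/24 = 3865/24.
Numerically: ≈ 161.0417.
(This is only a lower bound; the true E[α(G)] may be larger.)

E[α(G)] ≥ 3865/24 ≈ 161.0417.


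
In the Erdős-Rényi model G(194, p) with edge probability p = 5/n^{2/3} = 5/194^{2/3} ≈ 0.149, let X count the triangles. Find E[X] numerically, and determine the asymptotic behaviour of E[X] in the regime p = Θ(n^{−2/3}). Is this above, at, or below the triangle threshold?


Number of potential triangles: C(194, 3) = 1198144.
Each occurs with probability p³ ≈ (0.149)³ ≈ 3.32129e-03.
By linearity: E[X] = C(194, 3)·p³ ≈ 1198144 · 3.32129e-03 ≈ 3979.381.
Since α = 2/3 < 1, p = c/n^{2/3} ≫ 1/n is above the triangle threshold p ~ 1/n. Asymptotically E[X] ~ (c³/6)·n^{3(1−α)} = (5³/6)·n^{1} → ∞; triangles are abundant w.h.p.

E[X] ≈ 3979.381; in regime p = Θ(1/n^{2/3}) E[X] diverges (above the triangle threshold p ~ 1/n).


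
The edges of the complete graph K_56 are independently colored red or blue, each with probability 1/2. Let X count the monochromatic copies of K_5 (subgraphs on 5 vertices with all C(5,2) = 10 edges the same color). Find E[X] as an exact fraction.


Let X = Σ_S X_S over the C(56, 5) = 3819816 subsets S of size 5, where X_S = 1 if the K_5 on S is monochromatic.
For a fixed S, the K_5 on S has C(5, 2) = 10 edges. P[all 10 edges red] = (1/2)^10, and likewise for blue, so P[monochromatic] = 2·(1/2)^10 = 2^{1 − 10} = 1/512.
Summing: E[X] = C(56, 5) · 2^{1 − 10} = 3819816 · 1/512 = 477477/64.
Numerically: E[X] ≈ 7460.5781.

E[X] = C(56,5)·2^(1−C(5,2)) = 477477/64 ≈ 7460.5781.


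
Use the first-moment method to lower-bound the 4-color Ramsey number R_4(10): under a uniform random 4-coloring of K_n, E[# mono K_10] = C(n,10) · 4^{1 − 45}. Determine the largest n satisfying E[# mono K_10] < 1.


We need C(n, 10) · 4^{1 − 45} < 1, i.e. C(n, 10) < 4^{45 − 1} = 309485009821345068724781056.
Check values of n near the boundary:
  n = 2018: C(2018, 10) = 301820606687612220663963508; 301820606687612220663963508 < 309485009821345068724781056? YES
  n = 2019: C(2019, 10) = 303322949179835278009229628; 303322949179835278009229628 < 309485009821345068724781056? YES
  n = 2020: C(2020, 10) = 304832018578739931133653656; 304832018578739931133653656 < 309485009821345068724781056? YES
  n = 2021: C(2021, 10) = 306347841644770462864800616; 306347841644770462864800616 < 309485009821345068724781056? YES
  n = 2022: C(2022, 10) = 307870445231474093395937796; 307870445231474093395937796 < 309485009821345068724781056? YES
  n = 2023: C(2023, 10) = 309399856285778485315440716; 309399856285778485315440716 < 309485009821345068724781056? YES
  n = 2024: C(2024, 10) = 310936101848269937576192656; 310936101848269937576192656 < 309485009821345068724781056? NO
The largest n with C(n, 10) < 309485009821345068724781056 is n = 2023 (where E[X] = 77349964071444621328860179/77371252455336267181195264 ≈ 0.9997249). Hence R_4(10) > 2023, i.e. R_4(10) ≥ 2024.

Largest n = 2023; hence R_4(10) > 2023.


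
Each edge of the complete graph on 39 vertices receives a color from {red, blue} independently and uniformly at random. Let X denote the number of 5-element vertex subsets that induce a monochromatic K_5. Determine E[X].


Let X = Σ_S X_S over the C(39, 5) = 575757 subsets S of size 5, where X_S = 1 if the K_5 on S is monochromatic.
For a fixed S, the K_5 on S has C(5, 2) = 10 edges. P[all 10 edges red] = (1/2)^10, and likewise for blue, so P[monochromatic] = 2·(1/2)^10 = 2^{1 − 10} = 1/512.
By linearity of expectation: E[X] = C(39, 5) · 2^{1 − 10} = 575757 · 1/512 = 575757/512.
Numerically: E[X] ≈ 1124.525.

E[X] = C(39,5)·2^(1−C(5,2)) = 575757/512 ≈ 1124.525.


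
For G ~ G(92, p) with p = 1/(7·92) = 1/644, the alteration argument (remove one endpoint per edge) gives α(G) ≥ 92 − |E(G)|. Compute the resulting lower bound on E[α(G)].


E[|E(G)|] = C(92, 2)·p = 4186 · (1/644) = 13/2.
E[α(G)] ≥ n − E[|E(G)|] = 92 − 13/2 = 171/2.
Numerically: ≈ 85.50000.
(This is only a lower bound; the true E[α(G)] may be larger.)

E[α(G)] ≥ 171/2 ≈ 85.50000.


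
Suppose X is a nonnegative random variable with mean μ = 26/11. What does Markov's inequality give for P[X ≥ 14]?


μ = E[X] = 26/11, a = 14.
Markov: P[X ≥ 14] ≤ μ/a = (26/11)/14 = 13/77.
Numerically: ≈ 0.16883.
(Since a = 14 > μ = 2.36364, the bound 13/77 is < 1 and informative.)

P[X ≥ 14] ≤ 13/77 ≈ 0.16883.


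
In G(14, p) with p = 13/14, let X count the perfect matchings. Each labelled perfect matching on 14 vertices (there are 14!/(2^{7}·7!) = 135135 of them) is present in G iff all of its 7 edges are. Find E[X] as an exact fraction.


K_14 has 14!/(2^{7}·7!) = 135135 labelled perfect matchings.
For each such perfect matching H, let X_H = 1 if all 7 edges of H are present in G. Then P[X_H = 1] = p^{7} = (13/14)^{7} = 62748517/105413504.
Summing the indicators: E[X] = Σ_H E[X_H] = 135135 · p^{7} = 135135 · 62748517/105413504 = 1211360120685/15059072.
Numerically: E[X] ≈ 8.044e+04.

E[X] = 135135 · (13/14)^{7} = 1211360120685/15059072 ≈ 8.044e+04.


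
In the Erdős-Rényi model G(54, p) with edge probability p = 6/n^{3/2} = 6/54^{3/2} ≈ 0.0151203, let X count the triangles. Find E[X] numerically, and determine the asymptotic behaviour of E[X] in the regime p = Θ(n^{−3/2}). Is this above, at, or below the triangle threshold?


Number of potential triangles: C(54, 3) = 24804.
Each occurs with probability p³ ≈ (0.0151203)³ ≈ 3.45686032e-06.
By linearity: E[X] = C(54, 3)·p³ ≈ 24804 · 3.45686032e-06 ≈ 0.085744.
Since α = 3/2 > 1, p = c/n^{3/2} = o(1/n) is below the triangle threshold p ~ 1/n. Asymptotically E[X] ~ (c³/6)·n^{3(1−α)} = (6³/6)·n^{-1.5} → 0, so by Markov's inequality G has no triangles w.h.p.

E[X] ≈ 0.085744; in regime p = Θ(1/n^{3/2}) E[X] tends to 0 (below the triangle threshold p ~ 1/n).


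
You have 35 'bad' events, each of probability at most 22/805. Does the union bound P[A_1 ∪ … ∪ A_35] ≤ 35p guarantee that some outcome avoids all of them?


Union bound: P[∪_{i=1}^{35} A_i] ≤ Σ_i P[A_i] ≤ 35·p = 35·(22/805) = 22/23.
Numerically: 22/23 ≈ 0.95652.
Is 22/23 < 1? YES.
Since P[∪ A_i] ≤ 22/23 < 1, the complement has P[∩ A_i^c] ≥ 1 − 22/23 = 1/23 > 0, so some outcome avoids every A_i.

35·p = 22/23 ≈ 0.95652; existence CERTIFIED by the union bound.


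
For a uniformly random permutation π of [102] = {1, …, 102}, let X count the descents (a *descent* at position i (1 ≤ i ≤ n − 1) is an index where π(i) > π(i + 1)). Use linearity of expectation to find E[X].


Write X = Σ X_I over i = 1, …, 101, with X_I the indicator of one descent.
There are 101 indicators.
For each fixed i, the pair (π(i), π(i+1)) is a uniformly random ordered pair of distinct values from {1, …, 102}; by symmetry P[π(i) > π(i+1)] = 1/2.
By linearity: E[X] = 101 · (1/2) = (102 − 1) · (1/2) = 101/2 ≈ 50.50000.

E[X] = 101/2 = 50.50000.


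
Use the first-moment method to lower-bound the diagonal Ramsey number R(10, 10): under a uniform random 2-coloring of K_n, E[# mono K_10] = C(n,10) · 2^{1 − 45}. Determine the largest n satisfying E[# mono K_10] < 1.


We need C(n, 10) · 2^{1 − 45} < 1, i.e. C(n, 10) < 2^{45 − 1} = 17592186044416.
Check values of n near the boundary:
  n = 98: C(98, 10) = 14005614014756; 14005614014756 < 17592186044416? YES
  n = 99: C(99, 10) = 15579278510796; 15579278510796 < 17592186044416? YES
  n = 100: C(100, 10) = 17310309456440; 17310309456440 < 17592186044416? YES
  n = 101: C(101, 10) = 19212541264840; 19212541264840 < 17592186044416? NO
  n = 102: C(102, 10) = 21300860967540; 21300860967540 < 17592186044416? NO
  n = 103: C(103, 10) = 23591276125340; 23591276125340 < 17592186044416? NO
The largest n with C(n, 10) < 17592186044416 is n = 100 (where E[X] = 2163788682055/2199023255552 ≈ 0.9839772). Hence R(10, 10) > 100, i.e. R(10, 10) ≥ 101.

Largest n = 100; hence R(10, 10) > 100.


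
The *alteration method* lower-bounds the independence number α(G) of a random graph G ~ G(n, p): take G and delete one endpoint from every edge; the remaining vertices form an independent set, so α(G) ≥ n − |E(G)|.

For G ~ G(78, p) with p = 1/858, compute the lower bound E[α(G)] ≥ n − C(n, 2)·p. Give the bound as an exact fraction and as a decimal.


E[|E(G)|] = C(78, 2)·p = 3003 · (1/858) = 7/2.
E[α(G)] ≥ n − E[|E(G)|] = 78 − 7/2 = 149/2.
Numerically: ≈ 74.500.
(This is only a lower bound; the true E[α(G)] may be larger.)

E[α(G)] ≥ 149/2 ≈ 74.500.


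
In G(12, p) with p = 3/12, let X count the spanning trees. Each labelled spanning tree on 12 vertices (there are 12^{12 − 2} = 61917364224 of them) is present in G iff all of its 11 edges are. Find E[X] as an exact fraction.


K_12 has 12^{12 − 2} = 61917364224 labelled spanning trees.
For each such spanning tree H, let X_H = 1 if all 11 edges of H are present in G. Then P[X_H = 1] = p^{11} = (1/4)^{11} = 1/4194304.
By linearity of expectation: E[X] = Σ_H E[X_H] = 61917364224 · p^{11} = 61917364224 · 1/4194304 = 59049/4.
Numerically: E[X] ≈ 14762.

E[X] = 61917364224 · (1/4)^{11} = 59049/4 ≈ 14762.


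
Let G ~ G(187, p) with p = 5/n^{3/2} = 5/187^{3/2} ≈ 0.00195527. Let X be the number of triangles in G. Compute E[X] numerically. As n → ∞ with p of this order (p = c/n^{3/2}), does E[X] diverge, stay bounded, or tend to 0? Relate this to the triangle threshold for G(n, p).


Number of potential triangles: C(187, 3) = 1072445.
Each occurs with probability p³ ≈ (0.00195527)³ ≈ 7.47519943e-09.
By linearity: E[X] = C(187, 3)·p³ ≈ 1072445 · 7.47519943e-09 ≈ 0.008017.
Since α = 3/2 > 1, p = c/n^{3/2} = o(1/n) is below the triangle threshold p ~ 1/n. Asymptotically E[X] ~ (c³/6)·n^{3(1−α)} = (5³/6)·n^{-1.5} → 0, so by Markov's inequality G has no triangles w.h.p.

E[X] ≈ 0.008017; in regime p = Θ(1/n^{3/2}) E[X] tends to 0 (below the triangle threshold p ~ 1/n).


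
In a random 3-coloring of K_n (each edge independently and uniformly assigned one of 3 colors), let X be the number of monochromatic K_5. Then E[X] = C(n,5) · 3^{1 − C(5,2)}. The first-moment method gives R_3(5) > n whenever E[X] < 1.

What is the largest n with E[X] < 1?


We need C(n, 5) · 3^{1 − 10} < 1, i.e. C(n, 5) < 3^{10 − 1} = 19683.
Check values of n near the boundary:
  n = 18: C(18, 5) = 8568; 8568 < 19683? YES
  n = 19: C(19, 5) = 11628; 11628 < 19683? YES
  n = 20: C(20, 5) = 15504; 15504 < 19683? YES
  n = 21: C(21, 5) = 20349; 20349 < 19683? NO
The largest n with C(n, 5) < 19683 is n = 20 (where E[X] = 5168/6561 ≈ 0.78768). Hence R_3(5) > 20, i.e. R_3(5) ≥ 21.

Largest n = 20; hence R_3(5) > 20.


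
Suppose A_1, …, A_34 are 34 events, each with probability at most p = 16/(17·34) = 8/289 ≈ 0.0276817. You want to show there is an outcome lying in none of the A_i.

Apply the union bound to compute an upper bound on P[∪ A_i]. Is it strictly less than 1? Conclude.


Union bound: P[∪_{i=1}^{34} A_i] ≤ Σ_i P[A_i] ≤ 34·p = 34·(8/289) = 16/17.
Numerically: 16/17 ≈ 0.9411765.
Is 16/17 < 1? YES.
Since P[∪ A_i] ≤ 16/17 < 1, the complement has P[∩ A_i^c] ≥ 1 − 16/17 = 1/17 > 0, so some outcome avoids every A_i.

34·p = 16/17 ≈ 0.9411765; existence CERTIFIED by the union bound.


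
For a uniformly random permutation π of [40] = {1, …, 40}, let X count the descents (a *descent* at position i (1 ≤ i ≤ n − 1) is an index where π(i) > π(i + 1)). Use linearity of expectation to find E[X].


Write X = Σ X_I over i = 1, …, 39, with X_I the indicator of one descent.
There are 39 indicators.
For each fixed i, the pair (π(i), π(i+1)) is a uniformly random ordered pair of distinct values from {1, …, 40}; by symmetry P[π(i) > π(i+1)] = 1/2.
By linearity: E[X] = 39 · (1/2) = (40 − 1) · (1/2) = 39/2 ≈ 19.500.

E[X] = 39/2 = 19.500.


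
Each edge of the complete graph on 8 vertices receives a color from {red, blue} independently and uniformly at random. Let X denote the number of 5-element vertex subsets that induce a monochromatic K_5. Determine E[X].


Let X = Σ_S X_S over the C(8, 5) = 56 subsets S of size 5, where X_S = 1 if the K_5 on S is monochromatic.
For a fixed S, the K_5 on S has C(5, 2) = 10 edges. P[all 10 edges red] = (1/2)^10, and likewise for blue, so P[monochromatic] = 2·(1/2)^10 = 2^{1 − 10} = 1/512.
By linearity of expectation: E[X] = C(8, 5) · 2^{1 − 10} = 56 · 1/512 = 7/64.
Numerically: E[X] ≈ 0.109.

E[X] = C(8,5)·2^(1−C(5,2)) = 7/64 ≈ 0.109.


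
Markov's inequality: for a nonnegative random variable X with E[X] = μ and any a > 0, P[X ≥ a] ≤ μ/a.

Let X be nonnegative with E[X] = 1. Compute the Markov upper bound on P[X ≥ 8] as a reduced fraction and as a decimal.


μ = E[X] = 1, a = 8.
Markov: P[X ≥ 8] ≤ μ/a = (1)/8 = 1/8.
Numerically: ≈ 0.12500.
(Since a = 8 > μ = 1.00000, the bound 1/8 is < 1 and informative.)

P[X ≥ 8] ≤ 1/8 ≈ 0.12500.


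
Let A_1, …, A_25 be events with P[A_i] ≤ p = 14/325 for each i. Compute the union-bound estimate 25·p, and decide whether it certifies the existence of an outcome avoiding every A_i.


Union bound: P[∪_{i=1}^{25} A_i] ≤ Σ_i P[A_i] ≤ 25·p = 25·(14/325) = 14/13.
Numerically: 14/13 ≈ 1.07692.
Is 14/13 < 1? NO.
Since the bound 14/13 is ≥ 1, the union bound is uninformative here; it does NOT by itself certify existence.

25·p = 14/13 ≈ 1.07692; existence NOT certified by the union bound.


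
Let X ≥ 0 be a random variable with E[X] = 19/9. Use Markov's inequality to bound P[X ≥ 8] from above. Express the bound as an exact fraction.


μ = E[X] = 19/9, a = 8.
Markov: P[X ≥ 8] ≤ μ/a = (19/9)/8 = 19/72.
Numerically: ≈ 0.2639.
(Since a = 8 > μ = 2.1111, the bound 19/72 is < 1 and informative.)

P[X ≥ 8] ≤ 19/72 ≈ 0.2639.


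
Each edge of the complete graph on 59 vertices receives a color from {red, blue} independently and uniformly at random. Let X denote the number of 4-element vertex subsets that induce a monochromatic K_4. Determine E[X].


Let X = Σ_S X_S over the C(59, 4) = 455126 subsets S of size 4, where X_S = 1 if the K_4 on S is monochromatic.
For a fixed S, the K_4 on S has C(4, 2) = 6 edges. P[all 6 edges red] = (1/2)^6, and likewise for blue, so P[monochromatic] = 2·(1/2)^6 = 2^{1 − 6} = 1/32.
By linearity: E[X] = C(59, 4) · 2^{1 − 6} = 455126 · 1/32 = 227563/16.
Numerically: E[X] ≈ 14222.6875.

E[X] = C(59,4)·2^(1−C(4,2)) = 227563/16 ≈ 14222.6875.


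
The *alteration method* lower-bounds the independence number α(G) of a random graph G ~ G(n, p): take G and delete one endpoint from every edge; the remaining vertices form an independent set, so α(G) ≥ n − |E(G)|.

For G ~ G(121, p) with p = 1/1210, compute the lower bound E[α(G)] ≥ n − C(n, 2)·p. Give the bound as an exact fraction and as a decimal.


E[|E(G)|] = C(121, 2)·p = 7260 · (1/1210) = 6.
E[α(G)] ≥ n − E[|E(G)|] = 121 − 6 = 115.
Numerically: ≈ 115.000.
(This is only a lower bound; the true E[α(G)] may be larger.)

E[α(G)] ≥ 115 ≈ 115.000.


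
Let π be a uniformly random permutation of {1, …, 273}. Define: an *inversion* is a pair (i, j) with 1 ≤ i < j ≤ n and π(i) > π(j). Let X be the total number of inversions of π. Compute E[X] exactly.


Write X = Σ X_I over the C(273, 2) = 37128 pairs i < j, with X_I the indicator of one inversion.
There are 37128 indicators.
For each fixed pair i < j, the values π(i) and π(j) are two distinct elements of {1, …, 273} in uniformly random order; by symmetry P[π(i) > π(j)] = 1/2.
By linearity: E[X] = 37128 · (1/2) = C(273, 2) · (1/2) = 37128/2 = 18564 ≈ 18564.00000.

E[X] = 18564 = 18564.00000.


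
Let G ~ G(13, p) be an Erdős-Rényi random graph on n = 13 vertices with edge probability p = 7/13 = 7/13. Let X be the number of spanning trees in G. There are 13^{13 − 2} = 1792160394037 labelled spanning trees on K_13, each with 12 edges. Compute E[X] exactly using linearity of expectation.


K_13 has 13^{13 − 2} = 1792160394037 labelled spanning trees.
For each such spanning tree H, let X_H = 1 if all 12 edges of H are present in G. Then P[X_H = 1] = p^{12} = (7/13)^{12} = 13841287201/23298085122481.
By linearity of expectation: E[X] = Σ_H E[X_H] = 1792160394037 · p^{12} = 1792160394037 · 13841287201/23298085122481 = 13841287201/13.
Numerically: E[X] ≈ 1.06e+09.

E[X] = 1792160394037 · (7/13)^{12} = 13841287201/13 ≈ 1.06e+09.


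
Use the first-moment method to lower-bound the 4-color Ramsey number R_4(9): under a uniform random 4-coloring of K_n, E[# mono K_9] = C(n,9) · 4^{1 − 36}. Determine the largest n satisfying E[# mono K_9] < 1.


We need C(n, 9) · 4^{1 − 36} < 1, i.e. C(n, 9) < 4^{36 − 1} = 1180591620717411303424.
Check values of n near the boundary:
  n = 911: C(911, 9) = 1144686900492291197405; 1144686900492291197405 < 1180591620717411303424? YES
  n = 912: C(912, 9) = 1156095740032081475120; 1156095740032081475120 < 1180591620717411303424? YES
  n = 913: C(913, 9) = 1167605542753639808390; 1167605542753639808390 < 1180591620717411303424? YES
  n = 914: C(914, 9) = 1179217089587653905932; 1179217089587653905932 < 1180591620717411303424? YES
  n = 915: C(915, 9) = 1190931166636537885130; 1190931166636537885130 < 1180591620717411303424? NO
  n = 916: C(916, 9) = 1202748565202942340440; 1202748565202942340440 < 1180591620717411303424? NO
The largest n with C(n, 9) < 1180591620717411303424 is n = 914 (where E[X] = 294804272396913476483/295147905179352825856 ≈ 0.998836). Hence R_4(9) > 914, i.e. R_4(9) ≥ 915.

Largest n = 914; hence R_4(9) > 914.


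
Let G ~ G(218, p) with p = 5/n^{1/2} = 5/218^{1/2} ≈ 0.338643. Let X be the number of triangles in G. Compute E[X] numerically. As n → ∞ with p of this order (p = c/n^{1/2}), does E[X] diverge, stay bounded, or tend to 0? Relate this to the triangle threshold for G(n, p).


Number of potential triangles: C(218, 3) = 1703016.
Each occurs with probability p³ ≈ (0.338643)³ ≈ 3.88351755e-02.
By linearity: E[X] = C(218, 3)·p³ ≈ 1703016 · 3.88351755e-02 ≈ 66136.925313.
Since α = 1/2 < 1, p = c/n^{1/2} ≫ 1/n is above the triangle threshold p ~ 1/n. Asymptotically E[X] ~ (c³/6)·n^{3(1−α)} = (5³/6)·n^{1.5} → ∞; triangles are abundant w.h.p.

E[X] ≈ 66136.925313; in regime p = Θ(1/n^{1/2}) E[X] diverges (above the triangle threshold p ~ 1/n).


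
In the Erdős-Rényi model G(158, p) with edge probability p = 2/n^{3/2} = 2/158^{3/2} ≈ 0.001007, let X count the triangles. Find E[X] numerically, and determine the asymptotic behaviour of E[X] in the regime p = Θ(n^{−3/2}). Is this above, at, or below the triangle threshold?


Number of potential triangles: C(158, 3) = 644956.
Each occurs with probability p³ ≈ (0.001007)³ ≈ 1.0212524e-09.
By linearity: E[X] = C(158, 3)·p³ ≈ 644956 · 1.0212524e-09 ≈ 0.00066.
Since α = 3/2 > 1, p = c/n^{3/2} = o(1/n) is below the triangle threshold p ~ 1/n. Asymptotically E[X] ~ (c³/6)·n^{3(1−α)} = (2³/6)·n^{-1.5} → 0, so by Markov's inequality G has no triangles w.h.p.

E[X] ≈ 0.00066; in regime p = Θ(1/n^{3/2}) E[X] tends to 0 (below the triangle threshold p ~ 1/n).


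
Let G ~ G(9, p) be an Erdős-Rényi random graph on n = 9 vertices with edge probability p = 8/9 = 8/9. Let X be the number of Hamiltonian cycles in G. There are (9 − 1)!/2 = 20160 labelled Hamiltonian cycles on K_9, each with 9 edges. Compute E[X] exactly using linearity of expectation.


K_9 has (9 − 1)!/2 = 20160 labelled Hamiltonian cycles.
For each such Hamiltonian cycle H, let X_H = 1 if all 9 edges of H are present in G. Then P[X_H = 1] = p^{9} = (8/9)^{9} = 134217728/387420489.
By linearity: E[X] = Σ_H E[X_H] = 20160 · p^{9} = 20160 · 134217728/387420489 = 300647710720/43046721.
Numerically: E[X] ≈ 6984.

E[X] = 20160 · (8/9)^{9} = 300647710720/43046721 ≈ 6984.


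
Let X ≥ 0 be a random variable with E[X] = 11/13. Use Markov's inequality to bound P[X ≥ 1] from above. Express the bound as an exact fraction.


μ = E[X] = 11/13, a = 1.
Markov: P[X ≥ 1] ≤ μ/a = (11/13)/1 = 11/13.
Numerically: ≈ 0.8462.
(Since a = 1 > μ = 0.8462, the bound 11/13 is < 1 and informative.)

P[X ≥ 1] ≤ 11/13 ≈ 0.8462.


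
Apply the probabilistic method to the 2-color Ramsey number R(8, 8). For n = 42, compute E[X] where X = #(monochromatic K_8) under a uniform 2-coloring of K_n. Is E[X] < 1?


E[X] = C(42, 8) · 2^{1 − 28} = 118030185 · 2^{−27} = 118030185/134217728.
As a reduced fraction: E[X] = 118030185/134217728 ≈ 0.8793934.
Is E[X] < 1? YES.
Since E[X] < 1, there exists a 2-coloring of K_{42} with no monochromatic K_8; hence R(8, 8) > 42.

E[X] = 118030185/134217728 ≈ 0.8793934; E[X] < 1, so R(8, 8) > 42.


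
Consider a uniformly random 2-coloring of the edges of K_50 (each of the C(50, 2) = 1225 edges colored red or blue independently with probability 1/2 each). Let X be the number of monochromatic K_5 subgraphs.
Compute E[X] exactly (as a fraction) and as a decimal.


Let X = Σ_S X_S over the C(50, 5) = 2118760 subsets S of size 5, where X_S = 1 if the K_5 on S is monochromatic.
For a fixed S, the K_5 on S has C(5, 2) = 10 edges. P[all 10 edges red] = (1/2)^10, and likewise for blue, so P[monochromatic] = 2·(1/2)^10 = 2^{1 − 10} = 1/512.
By linearity: E[X] = C(50, 5) · 2^{1 − 10} = 2118760 · 1/512 = 264845/64.
Numerically: E[X] ≈ 4138.20312.

E[X] = C(50,5)·2^(1−C(5,2)) = 264845/64 ≈ 4138.20312.


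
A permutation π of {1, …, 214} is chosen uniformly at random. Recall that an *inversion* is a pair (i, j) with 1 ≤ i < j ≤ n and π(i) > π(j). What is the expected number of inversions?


Write X = Σ X_I over the C(214, 2) = 22791 pairs i < j, with X_I the indicator of one inversion.
There are 22791 indicators.
For each fixed pair i < j, the values π(i) and π(j) are two distinct elements of {1, …, 214} in uniformly random order; by symmetry P[π(i) > π(j)] = 1/2.
By linearity: E[X] = 22791 · (1/2) = C(214, 2) · (1/2) = 22791/2 = 22791/2 ≈ 11395.500000.

E[X] = 22791/2 = 11395.500000.


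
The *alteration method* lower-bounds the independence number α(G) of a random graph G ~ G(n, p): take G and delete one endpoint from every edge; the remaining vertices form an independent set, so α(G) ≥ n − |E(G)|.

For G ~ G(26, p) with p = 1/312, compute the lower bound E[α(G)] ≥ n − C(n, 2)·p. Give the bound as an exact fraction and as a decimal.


E[|E(G)|] = C(26, 2)·p = 325 · (1/312) = 25/24.
E[α(G)] ≥ n − E[|E(G)|] = 26 − 25/24 = 599/24.
Numerically: ≈ 24.958.
(This is only a lower bound; the true E[α(G)] may be larger.)

E[α(G)] ≥ 599/24 ≈ 24.958.


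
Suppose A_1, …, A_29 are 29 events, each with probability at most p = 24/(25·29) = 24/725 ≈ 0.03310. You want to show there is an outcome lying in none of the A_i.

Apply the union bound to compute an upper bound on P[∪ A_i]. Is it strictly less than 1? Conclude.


Union bound: P[∪_{i=1}^{29} A_i] ≤ Σ_i P[A_i] ≤ 29·p = 29·(24/725) = 24/25.
Numerically: 24/25 ≈ 0.96000.
Is 24/25 < 1? YES.
Since P[∪ A_i] ≤ 24/25 < 1, the complement has P[∩ A_i^c] ≥ 1 − 24/25 = 1/25 > 0, so some outcome avoids every A_i.

29·p = 24/25 ≈ 0.96000; existence CERTIFIED by the union bound.


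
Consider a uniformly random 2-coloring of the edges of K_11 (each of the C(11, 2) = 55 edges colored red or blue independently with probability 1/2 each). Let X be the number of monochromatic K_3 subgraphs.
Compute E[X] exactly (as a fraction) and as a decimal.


Let X = Σ_S X_S over the C(11, 3) = 165 subsets S of size 3, where X_S = 1 if the K_3 on S is monochromatic.
For a fixed S, the K_3 on S has C(3, 2) = 3 edges. P[all 3 edges red] = (1/2)^3, and likewise for blue, so P[monochromatic] = 2·(1/2)^3 = 2^{1 − 3} = 1/4.
Summing: E[X] = C(11, 3) · 2^{1 − 3} = 165 · 1/4 = 165/4.
Numerically: E[X] ≈ 41.25000.

E[X] = C(11,3)·2^(1−C(3,2)) = 165/4 ≈ 41.25000.


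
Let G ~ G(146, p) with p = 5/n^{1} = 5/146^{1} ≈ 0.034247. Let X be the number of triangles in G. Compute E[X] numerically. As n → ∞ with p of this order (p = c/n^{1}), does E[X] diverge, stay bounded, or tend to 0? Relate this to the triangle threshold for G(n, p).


Number of potential triangles: C(146, 3) = 508080.
Each occurs with probability p³ ≈ (0.034247)³ ≈ 4.0165340e-05.
By linearity: E[X] = C(146, 3)·p³ ≈ 508080 · 4.0165340e-05 ≈ 20.40721.
Here α = 1, so p = 5/n is exactly at the triangle threshold p ~ 1/n. Asymptotically E[X] → c³/6 = 5³/6 = 125/6 ≈ 20.83333, a bounded constant. In this regime the triangle count is asymptotically Poisson(c³/6).

E[X] ≈ 20.40721; in regime p = Θ(1/n^{1}) E[X] stays bounded (at the triangle threshold p ~ 1/n).


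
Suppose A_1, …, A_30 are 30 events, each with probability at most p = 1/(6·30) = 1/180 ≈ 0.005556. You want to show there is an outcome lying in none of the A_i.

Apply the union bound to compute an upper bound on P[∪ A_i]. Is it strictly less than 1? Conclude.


Union bound: P[∪_{i=1}^{30} A_i] ≤ Σ_i P[A_i] ≤ 30·p = 30·(1/180) = 1/6.
Numerically: 1/6 ≈ 0.166667.
Is 1/6 < 1? YES.
Since P[∪ A_i] ≤ 1/6 < 1, the complement has P[∩ A_i^c] ≥ 1 − 1/6 = 5/6 > 0, so some outcome avoids every A_i.

30·p = 1/6 ≈ 0.166667; existence CERTIFIED by the union bound.


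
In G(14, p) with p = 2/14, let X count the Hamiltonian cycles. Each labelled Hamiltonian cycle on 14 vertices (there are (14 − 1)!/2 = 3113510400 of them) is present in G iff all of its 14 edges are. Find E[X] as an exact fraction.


K_14 has (14 − 1)!/2 = 3113510400 labelled Hamiltonian cycles.
For each such Hamiltonian cycle H, let X_H = 1 if all 14 edges of H are present in G. Then P[X_H = 1] = p^{14} = (1/7)^{14} = 1/678223072849.
By linearity: E[X] = Σ_H E[X_H] = 3113510400 · p^{14} = 3113510400 · 1/678223072849 = 444787200/96889010407.
Numerically: E[X] ≈ 0.00459069.

E[X] = 3113510400 · (1/7)^{14} = 444787200/96889010407 ≈ 0.00459069.


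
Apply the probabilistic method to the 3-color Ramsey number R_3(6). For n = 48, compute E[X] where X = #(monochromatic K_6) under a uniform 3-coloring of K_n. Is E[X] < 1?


E[X] = C(48, 6) · 3^{1 − 15} = 12271512 · 3^{−14} = 12271512/4782969.
As a reduced fraction: E[X] = 4090504/1594323 ≈ 2.5656683.
Is E[X] < 1? NO.
Since E[X] ≥ 1, the first-moment bound is inconclusive at n = 48; it does NOT by itself certify R_3(6) > 48.

E[X] = 4090504/1594323 ≈ 2.5656683; E[X] ≥ 1; first-moment method inconclusive here.


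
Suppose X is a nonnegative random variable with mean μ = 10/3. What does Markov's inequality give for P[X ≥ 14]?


μ = E[X] = 10/3, a = 14.
Markov: P[X ≥ 14] ≤ μ/a = (10/3)/14 = 5/21.
Numerically: ≈ 0.238095.
(Since a = 14 > μ = 3.333333, the bound 5/21 is < 1 and informative.)

P[X ≥ 14] ≤ 5/21 ≈ 0.238095.


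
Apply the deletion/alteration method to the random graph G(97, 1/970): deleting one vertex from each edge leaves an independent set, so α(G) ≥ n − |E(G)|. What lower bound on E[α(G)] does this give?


E[|E(G)|] = C(97, 2)·p = 4656 · (1/970) = 24/5.
E[α(G)] ≥ n − E[|E(G)|] = 97 − 24/5 = 461/5.
Numerically: ≈ 92.200.
(This is only a lower bound; the true E[α(G)] may be larger.)

E[α(G)] ≥ 461/5 ≈ 92.200.


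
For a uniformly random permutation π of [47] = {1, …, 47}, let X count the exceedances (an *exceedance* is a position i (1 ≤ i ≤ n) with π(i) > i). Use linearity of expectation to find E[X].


Write X = Σ_{i=1}^{47} X_i, where X_i = 1_{π(i) > i}.
For each fixed i, π(i) is uniform over {1, …, 47} (marginal of a uniform permutation), so P[π(i) > i] = (n − i)/n. Summing: Σ_{i=1}^{47} (n − i)/n = (0 + 1 + … + 46)/47 = 47(47 − 1)/(2·47) = (47 − 1)/2.
Hence E[X] = Σ_{i=1}^{47} (47 − i)/47 = 23 ≈ 23.000000.

E[X] = 23 = 23.000000.


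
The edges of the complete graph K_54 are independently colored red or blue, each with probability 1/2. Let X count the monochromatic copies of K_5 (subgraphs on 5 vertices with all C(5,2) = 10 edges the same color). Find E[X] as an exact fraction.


Let X = Σ_S X_S over the C(54, 5) = 3162510 subsets S of size 5, where X_S = 1 if the K_5 on S is monochromatic.
For a fixed S, the K_5 on S has C(5, 2) = 10 edges. P[all 10 edges red] = (1/2)^10, and likewise for blue, so P[monochromatic] = 2·(1/2)^10 = 2^{1 − 10} = 1/512.
By linearity of expectation: E[X] = C(54, 5) · 2^{1 − 10} = 3162510 · 1/512 = 1581255/256.
Numerically: E[X] ≈ 6176.7773.

E[X] = C(54,5)·2^(1−C(5,2)) = 1581255/256 ≈ 6176.7773.


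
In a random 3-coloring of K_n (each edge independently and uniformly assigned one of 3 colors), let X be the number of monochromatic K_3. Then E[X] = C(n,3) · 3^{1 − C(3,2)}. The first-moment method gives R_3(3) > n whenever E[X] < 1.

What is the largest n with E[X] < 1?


We need C(n, 3) · 3^{1 − 3} < 1, i.e. C(n, 3) < 3^{3 − 1} = 9.
Check values of n near the boundary:
  n = 3: C(3, 3) = 1; 1 < 9? YES
  n = 4: C(4, 3) = 4; 4 < 9? YES
  n = 5: C(5, 3) = 10; 10 < 9? NO
  n = 6: C(6, 3) = 20; 20 < 9? NO
The largest n with C(n, 3) < 9 is n = 4 (where E[X] = 4/9 ≈ 0.4444). Hence R_3(3) > 4, i.e. R_3(3) ≥ 5.

Largest n = 4; hence R_3(3) > 4.


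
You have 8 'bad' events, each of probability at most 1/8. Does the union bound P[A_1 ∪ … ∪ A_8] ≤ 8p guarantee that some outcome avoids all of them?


Union bound: P[∪_{i=1}^{8} A_i] ≤ Σ_i P[A_i] ≤ 8·p = 8·(1/8) = 1.
Numerically: 1 ≈ 1.0000.
Is 1 < 1? NO.
Since the bound 1 is ≥ 1, the union bound is uninformative here; it does NOT by itself certify existence.

8·p = 1 ≈ 1.0000; existence NOT certified by the union bound.


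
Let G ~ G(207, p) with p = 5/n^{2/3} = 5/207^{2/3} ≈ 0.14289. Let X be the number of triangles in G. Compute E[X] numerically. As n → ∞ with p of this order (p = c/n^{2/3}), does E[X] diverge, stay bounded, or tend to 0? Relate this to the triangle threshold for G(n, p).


Number of potential triangles: C(207, 3) = 1456935.
Each occurs with probability p³ ≈ (0.14289)³ ≈ 2.9172209e-03.
By linearity: E[X] = C(207, 3)·p³ ≈ 1456935 · 2.9172209e-03 ≈ 4250.20129.
Since α = 2/3 < 1, p = c/n^{2/3} ≫ 1/n is above the triangle threshold p ~ 1/n. Asymptotically E[X] ~ (c³/6)·n^{3(1−α)} = (5³/6)·n^{1} → ∞; triangles are abundant w.h.p.

E[X] ≈ 4250.20129; in regime p = Θ(1/n^{2/3}) E[X] diverges (above the triangle threshold p ~ 1/n).


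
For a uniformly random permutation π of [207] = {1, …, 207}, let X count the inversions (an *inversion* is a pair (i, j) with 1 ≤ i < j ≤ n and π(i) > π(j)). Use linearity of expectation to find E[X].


Write X = Σ X_I over the C(207, 2) = 21321 pairs i < j, with X_I the indicator of one inversion.
There are 21321 indicators.
For each fixed pair i < j, the values π(i) and π(j) are two distinct elements of {1, …, 207} in uniformly random order; by symmetry P[π(i) > π(j)] = 1/2.
By linearity: E[X] = 21321 · (1/2) = C(207, 2) · (1/2) = 21321/2 = 21321/2 ≈ 10660.500000.

E[X] = 21321/2 = 10660.500000.


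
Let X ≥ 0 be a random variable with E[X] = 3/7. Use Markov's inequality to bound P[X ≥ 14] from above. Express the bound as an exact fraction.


μ = E[X] = 3/7, a = 14.
Markov: P[X ≥ 14] ≤ μ/a = (3/7)/14 = 3/98.
Numerically: ≈ 0.030612.
(Since a = 14 > μ = 0.428571, the bound 3/98 is < 1 and informative.)

P[X ≥ 14] ≤ 3/98 ≈ 0.030612.


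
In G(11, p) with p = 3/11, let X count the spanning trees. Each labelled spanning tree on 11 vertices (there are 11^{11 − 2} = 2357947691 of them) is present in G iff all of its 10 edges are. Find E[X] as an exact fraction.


K_11 has 11^{11 − 2} = 2357947691 labelled spanning trees.
For each such spanning tree H, let X_H = 1 if all 10 edges of H are present in G. Then P[X_H = 1] = p^{10} = (3/11)^{10} = 59049/25937424601.
By linearity: E[X] = Σ_H E[X_H] = 2357947691 · p^{10} = 2357947691 · 59049/25937424601 = 59049/11.
Numerically: E[X] ≈ 5368.

E[X] = 2357947691 · (3/11)^{10} = 59049/11 ≈ 5368.


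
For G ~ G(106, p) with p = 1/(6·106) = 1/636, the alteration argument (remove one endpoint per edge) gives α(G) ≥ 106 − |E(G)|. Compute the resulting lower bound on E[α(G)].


E[|E(G)|] = C(106, 2)·p = 5565 · (1/636) = 35/4.
E[α(G)] ≥ n − E[|E(G)|] = 106 − 35/4 = 389/4.
Numerically: ≈ 97.250000.
(This is only a lower bound; the true E[α(G)] may be larger.)

E[α(G)] ≥ 389/4 ≈ 97.250000.


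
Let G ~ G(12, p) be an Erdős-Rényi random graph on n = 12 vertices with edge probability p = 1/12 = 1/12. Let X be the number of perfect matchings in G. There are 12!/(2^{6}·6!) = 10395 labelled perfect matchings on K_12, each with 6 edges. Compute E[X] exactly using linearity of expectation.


K_12 has 12!/(2^{6}·6!) = 10395 labelled perfect matchings.
For each such perfect matching H, let X_H = 1 if all 6 edges of H are present in G. Then P[X_H = 1] = p^{6} = (1/12)^{6} = 1/2985984.
Summing the indicators: E[X] = Σ_H E[X_H] = 10395 · p^{6} = 10395 · 1/2985984 = 385/110592.
Numerically: E[X] ≈ 0.003481.

E[X] = 10395 · (1/12)^{6} = 385/110592 ≈ 0.003481.


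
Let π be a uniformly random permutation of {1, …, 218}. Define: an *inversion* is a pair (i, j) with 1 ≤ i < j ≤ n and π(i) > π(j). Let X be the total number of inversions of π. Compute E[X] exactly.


Write X = Σ X_I over the C(218, 2) = 23653 pairs i < j, with X_I the indicator of one inversion.
There are 23653 indicators.
For each fixed pair i < j, the values π(i) and π(j) are two distinct elements of {1, …, 218} in uniformly random order; by symmetry P[π(i) > π(j)] = 1/2.
By linearity: E[X] = 23653 · (1/2) = C(218, 2) · (1/2) = 23653/2 = 23653/2 ≈ 11826.500000.

E[X] = 23653/2 = 11826.500000.


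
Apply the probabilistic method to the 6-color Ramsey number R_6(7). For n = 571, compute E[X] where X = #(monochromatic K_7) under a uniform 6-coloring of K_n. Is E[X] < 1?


E[X] = C(571, 7) · 6^{1 − 21} = 3784329711421830 · 6^{−20} = 3784329711421830/3656158440062976.
As a reduced fraction: E[X] = 70080179841145/67706637778944 ≈ 1.03506.
Is E[X] < 1? NO.
Since E[X] ≥ 1, the first-moment bound is inconclusive at n = 571; it does NOT by itself certify R_6(7) > 571.

E[X] = 70080179841145/67706637778944 ≈ 1.03506; E[X] ≥ 1; first-moment method inconclusive here.


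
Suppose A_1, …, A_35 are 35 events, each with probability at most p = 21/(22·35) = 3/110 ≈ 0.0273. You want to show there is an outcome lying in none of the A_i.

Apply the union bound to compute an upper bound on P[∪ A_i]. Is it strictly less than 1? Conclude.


Union bound: P[∪_{i=1}^{35} A_i] ≤ Σ_i P[A_i] ≤ 35·p = 35·(3/110) = 21/22.
Numerically: 21/22 ≈ 0.9545.
Is 21/22 < 1? YES.
Since P[∪ A_i] ≤ 21/22 < 1, the complement has P[∩ A_i^c] ≥ 1 − 21/22 = 1/22 > 0, so some outcome avoids every A_i.

35·p = 21/22 ≈ 0.9545; existence CERTIFIED by the union bound.


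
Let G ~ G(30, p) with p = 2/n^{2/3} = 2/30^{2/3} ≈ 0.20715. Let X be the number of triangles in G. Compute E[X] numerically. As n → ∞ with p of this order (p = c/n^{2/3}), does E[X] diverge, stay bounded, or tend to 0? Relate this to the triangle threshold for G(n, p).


Number of potential triangles: C(30, 3) = 4060.
Each occurs with probability p³ ≈ (0.20715)³ ≈ 8.8888889e-03.
By linearity: E[X] = C(30, 3)·p³ ≈ 4060 · 8.8888889e-03 ≈ 36.08889.
Since α = 2/3 < 1, p = c/n^{2/3} ≫ 1/n is above the triangle threshold p ~ 1/n. Asymptotically E[X] ~ (c³/6)·n^{3(1−α)} = (2³/6)·n^{1} → ∞; triangles are abundant w.h.p.

E[X] ≈ 36.08889; in regime p = Θ(1/n^{2/3}) E[X] diverges (above the triangle threshold p ~ 1/n).


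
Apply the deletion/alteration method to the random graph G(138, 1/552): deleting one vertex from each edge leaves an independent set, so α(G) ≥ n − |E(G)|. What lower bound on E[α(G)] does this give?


E[|E(G)|] = C(138, 2)·p = 9453 · (1/552) = 137/8.
E[α(G)] ≥ n − E[|E(G)|] = 138 − 137/8 = 967/8.
Numerically: ≈ 120.875000.
(This is only a lower bound; the true E[α(G)] may be larger.)

E[α(G)] ≥ 967/8 ≈ 120.875000.


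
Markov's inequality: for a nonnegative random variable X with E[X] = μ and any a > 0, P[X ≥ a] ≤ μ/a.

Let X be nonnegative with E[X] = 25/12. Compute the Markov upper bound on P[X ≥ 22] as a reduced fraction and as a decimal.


μ = E[X] = 25/12, a = 22.
Markov: P[X ≥ 22] ≤ μ/a = (25/12)/22 = 25/264.
Numerically: ≈ 0.09470.
(Since a = 22 > μ = 2.08333, the bound 25/264 is < 1 and informative.)

P[X ≥ 22] ≤ 25/264 ≈ 0.09470.


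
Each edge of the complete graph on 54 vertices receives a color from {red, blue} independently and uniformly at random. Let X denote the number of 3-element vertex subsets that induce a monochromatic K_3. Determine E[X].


Let X = Σ_S X_S over the C(54, 3) = 24804 subsets S of size 3, where X_S = 1 if the K_3 on S is monochromatic.
For a fixed S, the K_3 on S has C(3, 2) = 3 edges. P[all 3 edges red] = (1/2)^3, and likewise for blue, so P[monochromatic] = 2·(1/2)^3 = 2^{1 − 3} = 1/4.
By linearity of expectation: E[X] = C(54, 3) · 2^{1 − 3} = 24804 · 1/4 = 6201.
Numerically: E[X] ≈ 6201.000000.

E[X] = C(54,3)·2^(1−C(3,2)) = 6201 ≈ 6201.000000.


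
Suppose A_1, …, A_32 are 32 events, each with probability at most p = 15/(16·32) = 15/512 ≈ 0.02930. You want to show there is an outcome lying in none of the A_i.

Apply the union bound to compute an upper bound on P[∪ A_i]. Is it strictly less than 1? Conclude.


Union bound: P[∪_{i=1}^{32} A_i] ≤ Σ_i P[A_i] ≤ 32·p = 32·(15/512) = 15/16.
Numerically: 15/16 ≈ 0.93750.
Is 15/16 < 1? YES.
Since P[∪ A_i] ≤ 15/16 < 1, the complement has P[∩ A_i^c] ≥ 1 − 15/16 = 1/16 > 0, so some outcome avoids every A_i.

32·p = 15/16 ≈ 0.93750; existence CERTIFIED by the union bound.


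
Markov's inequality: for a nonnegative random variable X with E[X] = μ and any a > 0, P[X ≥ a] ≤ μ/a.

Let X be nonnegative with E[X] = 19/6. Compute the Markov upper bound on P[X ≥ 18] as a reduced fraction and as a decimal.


μ = E[X] = 19/6, a = 18.
Markov: P[X ≥ 18] ≤ μ/a = (19/6)/18 = 19/108.
Numerically: ≈ 0.1759.
(Since a = 18 > μ = 3.1667, the bound 19/108 is < 1 and informative.)

P[X ≥ 18] ≤ 19/108 ≈ 0.1759.
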